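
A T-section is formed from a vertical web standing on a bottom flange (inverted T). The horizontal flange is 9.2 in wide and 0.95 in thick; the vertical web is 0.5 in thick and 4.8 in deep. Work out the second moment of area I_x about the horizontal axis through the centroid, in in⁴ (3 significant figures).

Decompose the section into non-overlapping parts with the origin at the bottom-left of its bounding rectangle.
Flange: 9.2 × 0.95, A = 8.74 in², y = 0.475 in, Ī = 0.65732 in⁴.
Web: 0.5 × 4.8, A = 2.4 in², y = 3.35 in, Ī = 4.608 in⁴.
Centroid: ȳ = ΣA·y / ΣA = 1.0944 in.
Transfer each piece to the horizontal axis through the centroid using Ī + A·d² with d = y − 1.0944:
  flange: d = -0.61939 in → contributes +4.0104 in⁴
  web: d = 2.2556 in → contributes +16.819 in⁴
Total I = 20.829 in⁴.

I_x ≈ 20.8 in⁴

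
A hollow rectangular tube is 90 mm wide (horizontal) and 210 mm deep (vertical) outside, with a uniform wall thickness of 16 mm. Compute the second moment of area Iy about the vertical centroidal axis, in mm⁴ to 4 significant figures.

Treat the section as a set of non-overlapping primitives; coordinates are from the bounding-box lower-left.
Outer rectangle: 90 × 210, A = 18 900 mm², x = 45 mm, Ī = 12 757 500 mm⁴.
Inner void (subtracted): 58 × 178, A = 10 324 mm², x = 45 mm, Ī = 2 894 161 mm⁴.
By symmetry the centroid is at mid-width, x̄ = 45 mm.
All pieces are centred on the vertical centroidal axis, so I = ΣĪ (holes subtracted) = 9 863 339 mm⁴.

Iy ≈ 9.863 × 10⁶ mm⁴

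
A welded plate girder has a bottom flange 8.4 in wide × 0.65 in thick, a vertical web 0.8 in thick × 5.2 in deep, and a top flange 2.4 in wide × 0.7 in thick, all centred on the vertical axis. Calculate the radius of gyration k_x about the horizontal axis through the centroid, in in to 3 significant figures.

k_x ≈ 2.31 in

Decompose the section into non-overlapping parts with the origin at the bottom-left of its bounding rectangle.
Bottom plate: 8.4 × 0.65, A = 5.46 in², y = 0.325 in, Ī = 0.19224 in⁴.
Web plate: 0.8 × 5.2, A = 4.16 in², y = 3.25 in, Ī = 9.3739 in⁴.
Top plate: 2.4 × 0.7, A = 1.68 in², y = 6.2 in, Ī = 0.0686 in⁴.
Centroid: ȳ = ΣA·y / ΣA = 2.2753 in.
Transfer each piece to the horizontal axis through the centroid using Ī + A·d² with d = y − 2.2753:
  bottom plate: d = -1.9503 in → contributes +20.96 in⁴
  web plate: d = 0.97473 in → contributes +13.326 in⁴
  top plate: d = 3.9247 in → contributes +25.947 in⁴
Total I = 60.232 in⁴.
Radius of gyration: k = √(I/A) = √(60.232 / 11.3) = 2.3087 in.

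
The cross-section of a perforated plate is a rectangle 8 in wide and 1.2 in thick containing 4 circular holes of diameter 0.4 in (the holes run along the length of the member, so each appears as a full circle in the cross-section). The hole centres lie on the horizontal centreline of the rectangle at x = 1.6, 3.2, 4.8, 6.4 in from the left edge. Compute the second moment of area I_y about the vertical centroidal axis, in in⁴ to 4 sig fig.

Decompose the section into non-overlapping parts with the origin at the bottom-left of its bounding rectangle.
Plate: 8 × 1.2, A = 9.6 in², x = 4 in, Ī = 51.2 in⁴.
Hole 1 (subtracted): ⌀0.4, A = 0.125664 in², x = 1.6 in, Ī = 0.00125664 in⁴.
Hole 2 (subtracted): ⌀0.4, A = 0.125664 in², x = 3.2 in, Ī = 0.00125664 in⁴.
Hole 3 (subtracted): ⌀0.4, A = 0.125664 in², x = 4.8 in, Ī = 0.00125664 in⁴.
Hole 4 (subtracted): ⌀0.4, A = 0.125664 in², x = 6.4 in, Ī = 0.00125664 in⁴.
By symmetry the centroid is at mid-width, x̄ = 4 in.
Transfer each piece to the vertical centroidal axis using Ī + A·d² with d = x − 4:
  plate: d = 0 in → contributes +51.2 in⁴
  hole 1: d = -2.4 in → contributes −0.72508 in⁴
  hole 2: d = -0.8 in → contributes −0.0816814 in⁴
  hole 3: d = 0.8 in → contributes −0.0816814 in⁴
  hole 4: d = 2.4 in → contributes −0.72508 in⁴
Total I = 49.5865 in⁴.

I_y ≈ 49.59 in⁴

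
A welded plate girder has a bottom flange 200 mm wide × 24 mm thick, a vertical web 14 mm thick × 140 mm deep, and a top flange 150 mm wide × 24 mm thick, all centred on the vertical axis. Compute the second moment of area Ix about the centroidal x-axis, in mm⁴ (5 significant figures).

Ix ≈ 5.9152 × 10⁷ mm⁴

Split into non-overlapping primitives; take the origin at the lower-left of the bounding box.
Bottom plate: 200 × 24, A = 4 800 mm², y = 12 mm, Ī = 230 400 mm⁴.
Web plate: 14 × 140, A = 1 960 mm², y = 94 mm, Ī = 3 201 333 mm⁴.
Top plate: 150 × 24, A = 3 600 mm², y = 176 mm, Ī = 172 800 mm⁴.
Centroid: ȳ = ΣA·y / ΣA = 84.50193 mm.
Transfer each piece to the centroidal x-axis using Ī + A·d² with d = y − 84.50193:
  bottom plate: d = -72.50193 mm → contributes +25 461 744 mm⁴
  web plate: d = 9.498069 mm → contributes +3 378 151 mm⁴
  top plate: d = 91.49807 mm → contributes +30 311 628 mm⁴
Total I = 59 151 523 mm⁴.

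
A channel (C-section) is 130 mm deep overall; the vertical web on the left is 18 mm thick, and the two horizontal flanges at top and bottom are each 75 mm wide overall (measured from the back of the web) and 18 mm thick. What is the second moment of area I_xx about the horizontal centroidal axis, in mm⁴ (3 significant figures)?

Decompose the section into non-overlapping parts with the origin at the bottom-left of its bounding rectangle.
Web: 18 × 130, A = 2 340 mm², y = 65 mm, Ī = 3 295 500 mm⁴.
Top flange (beyond web): 57 × 18, A = 1 026 mm², y = 121 mm, Ī = 27 702 mm⁴.
Bottom flange (beyond web): 57 × 18, A = 1 026 mm², y = 9 mm, Ī = 27 702 mm⁴.
By symmetry the centroid is at mid-height, ȳ = 65 mm.
Transfer each piece to the horizontal centroidal axis using Ī + A·d² with d = y − 65:
  web: d = 0 mm → contributes +3 295 500 mm⁴
  top flange (beyond web): d = 56 mm → contributes +3 245 238 mm⁴
  bottom flange (beyond web): d = -56 mm → contributes +3 245 238 mm⁴
Total I = 9 785 976 mm⁴.

I_xx ≈ 9.79 × 10⁶ mm⁴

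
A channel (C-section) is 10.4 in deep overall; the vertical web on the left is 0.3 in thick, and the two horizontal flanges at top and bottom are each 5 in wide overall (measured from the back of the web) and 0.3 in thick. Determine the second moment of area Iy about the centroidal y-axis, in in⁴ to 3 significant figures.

Split into non-overlapping primitives; take the origin at the lower-left of the bounding box.
Web: 0.3 × 10.4, A = 3.12 in², x = 0.15 in, Ī = 0.0234 in⁴.
Top flange (beyond web): 4.7 × 0.3, A = 1.41 in², x = 2.65 in, Ī = 2.5956 in⁴.
Bottom flange (beyond web): 4.7 × 0.3, A = 1.41 in², x = 2.65 in, Ī = 2.5956 in⁴.
Centroid: x̄ = ΣA·x / ΣA = 1.3369 in.
Transfer each piece to the centroidal y-axis using Ī + A·d² with d = x − 1.3369:
  web: d = -1.1869 in → contributes +4.4184 in⁴
  top flange (beyond web): d = 1.3131 in → contributes +5.0269 in⁴
  bottom flange (beyond web): d = 1.3131 in → contributes +5.0269 in⁴
Total I = 14.472 in⁴.

Iy ≈ 14.5 in⁴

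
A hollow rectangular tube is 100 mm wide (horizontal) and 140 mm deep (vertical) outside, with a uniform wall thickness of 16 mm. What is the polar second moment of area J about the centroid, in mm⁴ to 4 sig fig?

Split into non-overlapping primitives; take the origin at the lower-left of the bounding box.
Outer rectangle: 100 × 140, A = 14 000 mm², y = 70 mm, Ī = 22 866 667 mm⁴.
Inner void (subtracted): 68 × 108, A = 7 344 mm², y = 70 mm, Ī = 7 138 368 mm⁴.
By symmetry the centroid is at mid-height, ȳ = 70 mm.
All pieces are centred on the centroidal x-axis, so I = ΣĪ (holes subtracted) = 15 728 299 mm⁴.
Repeating about the centroidal y-axis gives I_y = 8 836 779 mm⁴.
Polar second moment: J = I_x + I_y = 24 565 077 mm⁴.

J ≈ 2.457 × 10⁷ mm⁴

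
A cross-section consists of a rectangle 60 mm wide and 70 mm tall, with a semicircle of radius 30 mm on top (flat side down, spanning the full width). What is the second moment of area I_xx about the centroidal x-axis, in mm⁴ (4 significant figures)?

I_xx ≈ 4.214 × 10⁶ mm⁴

Break the section into simple shapes (no overlaps), measuring from the bottom-left corner of the bounding box.
Rectangular body: 60 × 70, A = 4 200 mm², y = 35 mm, Ī = 1 715 000 mm⁴.
Semicircular cap: semicircle r = 30, A = 1413.72 mm², y = 82.7324 mm, Ī = 88903.1 mm⁴.
Centroid: ȳ = ΣA·y / ΣA = 47.0206 mm.
Transfer each piece to the centroidal x-axis using Ī + A·d² with d = y − 47.0206:
  rectangular body: d = -12.0206 mm → contributes +2 321 875 mm⁴
  semicircular cap: d = 35.7118 mm → contributes +1 891 865 mm⁴
Total I = 4 213 740 mm⁴.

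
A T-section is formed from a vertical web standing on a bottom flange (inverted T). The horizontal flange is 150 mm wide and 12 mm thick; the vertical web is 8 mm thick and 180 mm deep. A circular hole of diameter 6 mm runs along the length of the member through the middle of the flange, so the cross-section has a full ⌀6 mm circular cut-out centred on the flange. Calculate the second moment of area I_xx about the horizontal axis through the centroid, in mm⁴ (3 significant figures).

Split into non-overlapping primitives; take the origin at the lower-left of the bounding box.
Flange: 150 × 12, A = 1 800 mm², y = 6 mm, Ī = 21 600 mm⁴.
Web: 8 × 180, A = 1 440 mm², y = 102 mm, Ī = 3 888 000 mm⁴.
Hole (subtracted): ⌀6, A = 28.274 mm², y = 6 mm, Ī = 63.617 mm⁴.
Centroid: ȳ = ΣA·y / ΣA = 49.042 mm.
Transfer each piece to the horizontal axis through the centroid using Ī + A·d² with d = y − 49.042:
  flange: d = -43.042 mm → contributes +3 356 348 mm⁴
  web: d = 52.958 mm → contributes +7 926 509 mm⁴
  hole: d = -43.042 mm → contributes −52 446 mm⁴
Total I = 11 230 411 mm⁴.

I_xx ≈ 1.12 × 10⁷ mm⁴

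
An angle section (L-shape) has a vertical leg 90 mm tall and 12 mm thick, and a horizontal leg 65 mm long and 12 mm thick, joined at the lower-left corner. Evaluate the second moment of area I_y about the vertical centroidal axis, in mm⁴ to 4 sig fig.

I_y ≈ 5.846 × 10⁵ mm⁴

Split into non-overlapping primitives; take the origin at the lower-left of the bounding box.
Vertical leg: 12 × 90, A = 1 080 mm², x = 6 mm, Ī = 12 960 mm⁴.
Horizontal leg (remainder): 53 × 12, A = 636 mm², x = 38.5 mm, Ī = 148 877 mm⁴.
Centroid: x̄ = ΣA·x / ΣA = 18.0455 mm.
Transfer each piece to the vertical centroidal axis using Ī + A·d² with d = x − 18.0455:
  vertical leg: d = -12.0455 mm → contributes +169 660 mm⁴
  horizontal leg (remainder): d = 20.4545 mm → contributes +414 972 mm⁴
Total I = 584 632 mm⁴.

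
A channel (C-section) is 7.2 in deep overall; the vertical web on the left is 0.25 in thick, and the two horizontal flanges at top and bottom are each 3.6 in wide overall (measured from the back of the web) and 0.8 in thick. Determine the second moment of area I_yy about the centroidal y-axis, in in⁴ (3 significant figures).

Split into non-overlapping primitives; take the origin at the lower-left of the bounding box.
Web: 0.25 × 7.2, A = 1.8 in², x = 0.125 in, Ī = 0.009375 in⁴.
Top flange (beyond web): 3.35 × 0.8, A = 2.68 in², x = 1.925 in, Ī = 2.5064 in⁴.
Bottom flange (beyond web): 3.35 × 0.8, A = 2.68 in², x = 1.925 in, Ī = 2.5064 in⁴.
Centroid: x̄ = ΣA·x / ΣA = 1.4725 in.
Transfer each piece to the centroidal y-axis using Ī + A·d² with d = x − 1.4725:
  web: d = -1.3475 in → contributes +3.2777 in⁴
  top flange (beyond web): d = 0.45251 in → contributes +3.0551 in⁴
  bottom flange (beyond web): d = 0.45251 in → contributes +3.0551 in⁴
Total I = 9.3879 in⁴.

I_yy ≈ 9.39 in⁴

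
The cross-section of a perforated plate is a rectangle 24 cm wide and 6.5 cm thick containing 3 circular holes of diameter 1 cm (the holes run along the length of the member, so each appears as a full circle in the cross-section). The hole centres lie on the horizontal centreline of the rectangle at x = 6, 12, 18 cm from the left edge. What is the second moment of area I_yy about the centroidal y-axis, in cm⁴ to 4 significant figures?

I_yy ≈ 7431 cm⁴

Decompose the section into non-overlapping parts with the origin at the bottom-left of its bounding rectangle.
Plate: 24 × 6.5, A = 156 cm², x = 12 cm, Ī = 7 488 cm⁴.
Hole 1 (subtracted): ⌀1, A = 0.785398 cm², x = 6 cm, Ī = 0.0490874 cm⁴.
Hole 2 (subtracted): ⌀1, A = 0.785398 cm², x = 12 cm, Ī = 0.0490874 cm⁴.
Hole 3 (subtracted): ⌀1, A = 0.785398 cm², x = 18 cm, Ī = 0.0490874 cm⁴.
By symmetry the centroid is at mid-width, x̄ = 12 cm.
Transfer each piece to the centroidal y-axis using Ī + A·d² with d = x − 12:
  plate: d = 0 cm → contributes +7 488 cm⁴
  hole 1: d = -6 cm → contributes −28.3234 cm⁴
  hole 2: d = 0 cm → contributes −0.0490874 cm⁴
  hole 3: d = 6 cm → contributes −28.3234 cm⁴
Total I = 7431.3 cm⁴.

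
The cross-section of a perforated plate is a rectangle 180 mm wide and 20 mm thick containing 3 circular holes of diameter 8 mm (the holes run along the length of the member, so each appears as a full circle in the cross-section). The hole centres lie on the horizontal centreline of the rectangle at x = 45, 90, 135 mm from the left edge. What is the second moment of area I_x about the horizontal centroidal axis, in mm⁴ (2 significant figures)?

I_x ≈ 1.2 × 10⁵ mm⁴

Treat the section as a set of non-overlapping primitives; coordinates are from the bounding-box lower-left.
Plate: 180 × 20, A = 3 600 mm², y = 10 mm, Ī = 120 000 mm⁴.
Hole 1 (subtracted): ⌀8, A = 50.27 mm², y = 10 mm, Ī = 201.1 mm⁴.
Hole 2 (subtracted): ⌀8, A = 50.27 mm², y = 10 mm, Ī = 201.1 mm⁴.
Hole 3 (subtracted): ⌀8, A = 50.27 mm², y = 10 mm, Ī = 201.1 mm⁴.
By symmetry the centroid is at mid-height, ȳ = 10 mm.
All pieces are centred on the horizontal centroidal axis, so I = ΣĪ (holes subtracted) = 119 397 mm⁴.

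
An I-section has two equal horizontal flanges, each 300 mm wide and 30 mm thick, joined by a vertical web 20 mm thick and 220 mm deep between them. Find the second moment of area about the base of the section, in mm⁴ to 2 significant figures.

I_base ≈ 7.4 × 10⁸ mm⁴

Treat the section as a set of non-overlapping primitives; coordinates are from the bounding-box lower-left.
Bottom flange: 300 × 30, A = 9 000 mm², y = 15 mm, Ī = 675 000 mm⁴.
Web: 20 × 220, A = 4 400 mm², y = 140 mm, Ī = 17 746 667 mm⁴.
Top flange: 300 × 30, A = 9 000 mm², y = 265 mm, Ī = 675 000 mm⁴.
Transfer each piece to the bottom edge using Ī + A·d² with d = y − 0:
  bottom flange: d = 15 mm → contributes +2 700 000 mm⁴
  web: d = 140 mm → contributes +103 986 667 mm⁴
  top flange: d = 265 mm → contributes +632 700 000 mm⁴
Total I = 739 386 667 mm⁴.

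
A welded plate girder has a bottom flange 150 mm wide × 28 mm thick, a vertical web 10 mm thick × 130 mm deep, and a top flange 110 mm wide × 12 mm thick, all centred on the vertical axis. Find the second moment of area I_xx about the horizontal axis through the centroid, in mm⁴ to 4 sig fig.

I_xx ≈ 2.668 × 10⁷ mm⁴

Break the section into simple shapes (no overlaps), measuring from the bottom-left corner of the bounding box.
Bottom plate: 150 × 28, A = 4 200 mm², y = 14 mm, Ī = 274 400 mm⁴.
Web plate: 10 × 130, A = 1 300 mm², y = 93 mm, Ī = 1 830 833 mm⁴.
Top plate: 110 × 12, A = 1 320 mm², y = 164 mm, Ī = 15 840 mm⁴.
Centroid: ȳ = ΣA·y / ΣA = 58.0909 mm.
Transfer each piece to the horizontal axis through the centroid using Ī + A·d² with d = y − 58.0909:
  bottom plate: d = -44.0909 mm → contributes +8 439 235 mm⁴
  web plate: d = 34.9091 mm → contributes +3 415 071 mm⁴
  top plate: d = 105.909 mm → contributes +14 821 931 mm⁴
Total I = 26 676 237 mm⁴.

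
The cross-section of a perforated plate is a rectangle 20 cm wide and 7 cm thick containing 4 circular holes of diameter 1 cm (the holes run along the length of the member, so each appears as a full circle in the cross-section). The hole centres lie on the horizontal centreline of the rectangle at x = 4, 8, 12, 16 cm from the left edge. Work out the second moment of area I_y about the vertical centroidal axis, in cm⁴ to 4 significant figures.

Treat the section as a set of non-overlapping primitives; coordinates are from the bounding-box lower-left.
Plate: 20 × 7, A = 140 cm², x = 10 cm, Ī = 4666.67 cm⁴.
Hole 1 (subtracted): ⌀1, A = 0.785398 cm², x = 4 cm, Ī = 0.0490874 cm⁴.
Hole 2 (subtracted): ⌀1, A = 0.785398 cm², x = 8 cm, Ī = 0.0490874 cm⁴.
Hole 3 (subtracted): ⌀1, A = 0.785398 cm², x = 12 cm, Ī = 0.0490874 cm⁴.
Hole 4 (subtracted): ⌀1, A = 0.785398 cm², x = 16 cm, Ī = 0.0490874 cm⁴.
By symmetry the centroid is at mid-width, x̄ = 10 cm.
Transfer each piece to the vertical centroidal axis using Ī + A·d² with d = x − 10:
  plate: d = 0 cm → contributes +4666.67 cm⁴
  hole 1: d = -6 cm → contributes −28.3234 cm⁴
  hole 2: d = -2 cm → contributes −3.19068 cm⁴
  hole 3: d = 2 cm → contributes −3.19068 cm⁴
  hole 4: d = 6 cm → contributes −28.3234 cm⁴
Total I = 4603.64 cm⁴.

I_y ≈ 4604 cm⁴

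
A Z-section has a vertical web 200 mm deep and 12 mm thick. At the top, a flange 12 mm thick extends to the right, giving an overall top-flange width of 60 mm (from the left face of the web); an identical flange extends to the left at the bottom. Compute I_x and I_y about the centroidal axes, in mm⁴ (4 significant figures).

Break the section into simple shapes (no overlaps), measuring from the bottom-left corner of the bounding box.
Web: 12 × 200, A = 2 400 mm², y = 100 mm, Ī = 8 000 000 mm⁴.
Top flange (beyond web): 48 × 12, A = 576 mm², y = 194 mm, Ī = 6 912 mm⁴.
Bottom flange (beyond web): 48 × 12, A = 576 mm², y = 6 mm, Ī = 6 912 mm⁴.
Centroid: ȳ = ΣA·y / ΣA = 100 mm.
Transfer each piece to the centroidal x-axis using Ī + A·d² with d = y − 100:
  web: d = 0 mm → contributes +8 000 000 mm⁴
  top flange (beyond web): d = 94 mm → contributes +5 096 448 mm⁴
  bottom flange (beyond web): d = -94 mm → contributes +5 096 448 mm⁴
Total I = 18 192 896 mm⁴.
For the y-axis: x̄ = 54 mm.
Repeating about the centroidal y-axis gives I_y = 1 286 784 mm⁴.

I_x ≈ 1.819 × 10⁷ mm⁴, I_y ≈ 1.287 × 10⁶ mm⁴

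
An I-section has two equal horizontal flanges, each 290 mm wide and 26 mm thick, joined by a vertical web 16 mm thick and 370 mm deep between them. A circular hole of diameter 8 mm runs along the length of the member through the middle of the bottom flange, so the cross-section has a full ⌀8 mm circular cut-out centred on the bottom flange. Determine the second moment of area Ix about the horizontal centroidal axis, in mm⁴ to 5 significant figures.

Break the section into simple shapes (no overlaps), measuring from the bottom-left corner of the bounding box.
Bottom flange: 290 × 26, A = 7 540 mm², y = 13 mm, Ī = 424753.3 mm⁴.
Web: 16 × 370, A = 5 920 mm², y = 211 mm, Ī = 67 537 333 mm⁴.
Top flange: 290 × 26, A = 7 540 mm², y = 409 mm, Ī = 424753.3 mm⁴.
Hole (subtracted): ⌀8, A = 50.26548 mm², y = 13 mm, Ī = 201.0619 mm⁴.
Centroid: ȳ = ΣA·y / ΣA = 211.4751 mm.
Transfer each piece to the horizontal centroidal axis using Ī + A·d² with d = y − 211.4751:
  bottom flange: d = -198.4751 mm → contributes +297 443 095 mm⁴
  web: d = -0.4750688 mm → contributes +67 538 669 mm⁴
  top flange: d = 197.5249 mm → contributes +294 606 136 mm⁴
  hole: d = -198.4751 mm → contributes −1 980 277 mm⁴
Total I = 657 607 623 mm⁴.

Ix ≈ 6.5761 × 10⁸ mm⁴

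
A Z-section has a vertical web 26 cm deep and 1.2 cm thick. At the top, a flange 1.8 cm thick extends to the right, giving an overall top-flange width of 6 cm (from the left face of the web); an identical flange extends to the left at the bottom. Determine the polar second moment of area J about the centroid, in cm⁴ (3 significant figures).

J ≈ 4480 cm⁴

Break the section into simple shapes (no overlaps), measuring from the bottom-left corner of the bounding box.
Web: 1.2 × 26, A = 31.2 cm², y = 13 cm, Ī = 1757.6 cm⁴.
Top flange (beyond web): 4.8 × 1.8, A = 8.64 cm², y = 25.1 cm, Ī = 2.3328 cm⁴.
Bottom flange (beyond web): 4.8 × 1.8, A = 8.64 cm², y = 0.9 cm, Ī = 2.3328 cm⁴.
Centroid: ȳ = ΣA·y / ΣA = 13 cm.
Transfer each piece to the centroidal x-axis using Ī + A·d² with d = y − 13:
  web: d = 0 cm → contributes +1757.6 cm⁴
  top flange (beyond web): d = 12.1 cm → contributes +1267.3 cm⁴
  bottom flange (beyond web): d = -12.1 cm → contributes +1267.3 cm⁴
Total I = 4292.2 cm⁴.
For the y-axis: x̄ = 5.4 cm.
Repeating about the centroidal y-axis gives I_y = 192.44 cm⁴.
Polar second moment: J = I_x + I_y = 4484.7 cm⁴.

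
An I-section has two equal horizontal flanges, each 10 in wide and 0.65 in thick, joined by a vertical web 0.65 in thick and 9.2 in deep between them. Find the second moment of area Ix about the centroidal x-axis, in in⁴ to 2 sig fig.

Break the section into simple shapes (no overlaps), measuring from the bottom-left corner of the bounding box.
Bottom flange: 10 × 0.65, A = 6.5 in², y = 0.325 in, Ī = 0.2289 in⁴.
Web: 0.65 × 9.2, A = 5.98 in², y = 5.25 in, Ī = 42.18 in⁴.
Top flange: 10 × 0.65, A = 6.5 in², y = 10.18 in, Ī = 0.2289 in⁴.
By symmetry the centroid is at mid-height, ȳ = 5.25 in.
Transfer each piece to the centroidal x-axis using Ī + A·d² with d = y − 5.25:
  bottom flange: d = -4.925 in → contributes +157.9 in⁴
  web: d = 0 in → contributes +42.18 in⁴
  top flange: d = 4.925 in → contributes +157.9 in⁴
Total I = 358 in⁴.

Ix ≈ 360 in⁴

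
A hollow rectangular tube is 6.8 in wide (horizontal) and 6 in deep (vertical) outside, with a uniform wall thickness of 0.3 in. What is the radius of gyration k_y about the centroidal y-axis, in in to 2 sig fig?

k_y ≈ 2.6 in

Decompose the section into non-overlapping parts with the origin at the bottom-left of its bounding rectangle.
Outer rectangle: 6.8 × 6, A = 40.8 in², x = 3.4 in, Ī = 157.2 in⁴.
Inner void (subtracted): 6.2 × 5.4, A = 33.48 in², x = 3.4 in, Ī = 107.2 in⁴.
By symmetry the centroid is at mid-width, x̄ = 3.4 in.
All pieces are centred on the centroidal y-axis, so I = ΣĪ (holes subtracted) = 49.97 in⁴.
Radius of gyration: k = √(I/A) = √(49.97 / 7.32) = 2.613 in.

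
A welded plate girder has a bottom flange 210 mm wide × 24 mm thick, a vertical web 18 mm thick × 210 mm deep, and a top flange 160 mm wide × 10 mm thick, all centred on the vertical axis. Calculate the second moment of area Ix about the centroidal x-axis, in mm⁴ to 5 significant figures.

Ix ≈ 8.6076 × 10⁷ mm⁴

Break the section into simple shapes (no overlaps), measuring from the bottom-left corner of the bounding box.
Bottom plate: 210 × 24, A = 5 040 mm², y = 12 mm, Ī = 241 920 mm⁴.
Web plate: 18 × 210, A = 3 780 mm², y = 129 mm, Ī = 13 891 500 mm⁴.
Top plate: 160 × 10, A = 1 600 mm², y = 239 mm, Ī = 13333.33 mm⁴.
Centroid: ȳ = ΣA·y / ΣA = 89.29942 mm.
Transfer each piece to the centroidal x-axis using Ī + A·d² with d = y − 89.29942:
  bottom plate: d = -77.29942 mm → contributes +30 356 933 mm⁴
  web plate: d = 39.70058 mm → contributes +19 849 293 mm⁴
  top plate: d = 149.7006 mm → contributes +35 869 753 mm⁴
Total I = 86 075 979 mm⁴.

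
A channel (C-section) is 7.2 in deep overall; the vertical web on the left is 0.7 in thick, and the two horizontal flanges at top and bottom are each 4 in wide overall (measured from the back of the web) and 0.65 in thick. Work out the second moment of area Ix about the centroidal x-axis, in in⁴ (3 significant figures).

Ix ≈ 67.9 in⁴

Treat the section as a set of non-overlapping primitives; coordinates are from the bounding-box lower-left.
Web: 0.7 × 7.2, A = 5.04 in², y = 3.6 in, Ī = 21.773 in⁴.
Top flange (beyond web): 3.3 × 0.65, A = 2.145 in², y = 6.875 in, Ī = 0.075522 in⁴.
Bottom flange (beyond web): 3.3 × 0.65, A = 2.145 in², y = 0.325 in, Ī = 0.075522 in⁴.
By symmetry the centroid is at mid-height, ȳ = 3.6 in.
Transfer each piece to the centroidal x-axis using Ī + A·d² with d = y − 3.6:
  web: d = 0 in → contributes +21.773 in⁴
  top flange (beyond web): d = 3.275 in → contributes +23.082 in⁴
  bottom flange (beyond web): d = -3.275 in → contributes +23.082 in⁴
Total I = 67.937 in⁴.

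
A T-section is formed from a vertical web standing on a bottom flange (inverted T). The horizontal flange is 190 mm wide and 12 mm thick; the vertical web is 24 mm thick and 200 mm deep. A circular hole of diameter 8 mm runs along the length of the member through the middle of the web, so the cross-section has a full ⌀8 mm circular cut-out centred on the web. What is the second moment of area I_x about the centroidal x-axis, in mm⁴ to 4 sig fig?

Split into non-overlapping primitives; take the origin at the lower-left of the bounding box.
Flange: 190 × 12, A = 2 280 mm², y = 6 mm, Ī = 27 360 mm⁴.
Web: 24 × 200, A = 4 800 mm², y = 112 mm, Ī = 16 000 000 mm⁴.
Hole (subtracted): ⌀8, A = 50.2655 mm², y = 112 mm, Ī = 201.062 mm⁴.
Centroid: ȳ = ΣA·y / ΣA = 77.6203 mm.
Transfer each piece to the centroidal x-axis using Ī + A·d² with d = y − 77.6203:
  flange: d = -71.6203 mm → contributes +11 722 553 mm⁴
  web: d = 34.3797 mm → contributes +21 673 418 mm⁴
  hole: d = 34.3797 mm → contributes −59 613 mm⁴
Total I = 33 336 359 mm⁴.

I_x ≈ 3.334 × 10⁷ mm⁴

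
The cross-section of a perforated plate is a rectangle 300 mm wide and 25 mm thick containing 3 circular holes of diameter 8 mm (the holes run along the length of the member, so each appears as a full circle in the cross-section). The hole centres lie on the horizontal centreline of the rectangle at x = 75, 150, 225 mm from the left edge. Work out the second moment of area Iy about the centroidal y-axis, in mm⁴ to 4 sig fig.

Treat the section as a set of non-overlapping primitives; coordinates are from the bounding-box lower-left.
Plate: 300 × 25, A = 7 500 mm², x = 150 mm, Ī = 56 250 000 mm⁴.
Hole 1 (subtracted): ⌀8, A = 50.2655 mm², x = 75 mm, Ī = 201.062 mm⁴.
Hole 2 (subtracted): ⌀8, A = 50.2655 mm², x = 150 mm, Ī = 201.062 mm⁴.
Hole 3 (subtracted): ⌀8, A = 50.2655 mm², x = 225 mm, Ī = 201.062 mm⁴.
By symmetry the centroid is at mid-width, x̄ = 150 mm.
Transfer each piece to the centroidal y-axis using Ī + A·d² with d = x − 150:
  plate: d = 0 mm → contributes +56 250 000 mm⁴
  hole 1: d = -75 mm → contributes −282 944 mm⁴
  hole 2: d = 0 mm → contributes −201.062 mm⁴
  hole 3: d = 75 mm → contributes −282 944 mm⁴
Total I = 55 683 910 mm⁴.

Iy ≈ 5.568 × 10⁷ mm⁴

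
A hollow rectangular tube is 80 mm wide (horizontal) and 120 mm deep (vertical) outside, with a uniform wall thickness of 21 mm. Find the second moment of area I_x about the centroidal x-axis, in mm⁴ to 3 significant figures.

I_x ≈ 1.00 × 10⁷ mm⁴

Split into non-overlapping primitives; take the origin at the lower-left of the bounding box.
Outer rectangle: 80 × 120, A = 9 600 mm², y = 60 mm, Ī = 11 520 000 mm⁴.
Inner void (subtracted): 38 × 78, A = 2 964 mm², y = 60 mm, Ī = 1 502 748 mm⁴.
By symmetry the centroid is at mid-height, ȳ = 60 mm.
All pieces are centred on the centroidal x-axis, so I = ΣĪ (holes subtracted) = 10 017 252 mm⁴.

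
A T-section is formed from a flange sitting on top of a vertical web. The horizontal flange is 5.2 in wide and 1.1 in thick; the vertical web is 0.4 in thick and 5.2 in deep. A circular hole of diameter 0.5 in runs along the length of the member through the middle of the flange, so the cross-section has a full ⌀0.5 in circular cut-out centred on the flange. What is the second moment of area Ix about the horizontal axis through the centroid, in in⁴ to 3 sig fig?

Ix ≈ 20.3 in⁴

Break the section into simple shapes (no overlaps), measuring from the bottom-left corner of the bounding box.
Flange: 5.2 × 1.1, A = 5.72 in², y = 5.75 in, Ī = 0.57677 in⁴.
Web: 0.4 × 5.2, A = 2.08 in², y = 2.6 in, Ī = 4.6869 in⁴.
Hole (subtracted): ⌀0.5, A = 0.19635 in², y = 5.75 in, Ī = 0.003068 in⁴.
Centroid: ȳ = ΣA·y / ΣA = 4.8883 in.
Transfer each piece to the horizontal axis through the centroid using Ī + A·d² with d = y − 4.8883:
  flange: d = 0.86169 in → contributes +4.8239 in⁴
  web: d = -2.2883 in → contributes +15.579 in⁴
  hole: d = 0.86169 in → contributes −0.14886 in⁴
Total I = 20.254 in⁴.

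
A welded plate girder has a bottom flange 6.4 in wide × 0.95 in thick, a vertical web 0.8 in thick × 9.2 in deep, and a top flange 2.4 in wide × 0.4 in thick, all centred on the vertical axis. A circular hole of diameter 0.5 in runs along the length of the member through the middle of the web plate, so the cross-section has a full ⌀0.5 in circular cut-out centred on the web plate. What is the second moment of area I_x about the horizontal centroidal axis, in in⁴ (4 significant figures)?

Treat the section as a set of non-overlapping primitives; coordinates are from the bounding-box lower-left.
Bottom plate: 6.4 × 0.95, A = 6.08 in², y = 0.475 in, Ī = 0.457267 in⁴.
Web plate: 0.8 × 9.2, A = 7.36 in², y = 5.55 in, Ī = 51.9125 in⁴.
Top plate: 2.4 × 0.4, A = 0.96 in², y = 10.35 in, Ī = 0.0128 in⁴.
Hole (subtracted): ⌀0.5, A = 0.19635 in², y = 5.55 in, Ī = 0.00306796 in⁴.
Centroid: ȳ = ΣA·y / ΣA = 3.70202 in.
Transfer each piece to the horizontal centroidal axis using Ī + A·d² with d = y − 3.70202:
  bottom plate: d = -3.22702 in → contributes +63.7725 in⁴
  web plate: d = 1.84798 in → contributes +77.047 in⁴
  top plate: d = 6.64798 in → contributes +42.4406 in⁴
  hole: d = 1.84798 in → contributes −0.673604 in⁴
Total I = 182.586 in⁴.

I_x ≈ 182.6 in⁴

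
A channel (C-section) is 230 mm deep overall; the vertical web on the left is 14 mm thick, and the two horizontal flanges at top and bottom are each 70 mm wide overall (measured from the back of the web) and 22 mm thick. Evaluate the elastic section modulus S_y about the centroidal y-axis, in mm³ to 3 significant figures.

S_y ≈ 5.03 × 10⁴ mm³

Break the section into simple shapes (no overlaps), measuring from the bottom-left corner of the bounding box.
Web: 14 × 230, A = 3 220 mm², x = 7 mm, Ī = 52 593 mm⁴.
Top flange (beyond web): 56 × 22, A = 1 232 mm², x = 42 mm, Ī = 321 963 mm⁴.
Bottom flange (beyond web): 56 × 22, A = 1 232 mm², x = 42 mm, Ī = 321 963 mm⁴.
Centroid: x̄ = ΣA·x / ΣA = 22.172 mm.
Transfer each piece to the centroidal y-axis using Ī + A·d² with d = x − 22.172:
  web: d = -15.172 mm → contributes +793 844 mm⁴
  top flange (beyond web): d = 19.828 mm → contributes +806 303 mm⁴
  bottom flange (beyond web): d = 19.828 mm → contributes +806 303 mm⁴
Total I = 2 406 450 mm⁴.
Extreme fibre distance c = 47.828 mm; S = I/c = 50 315 mm³.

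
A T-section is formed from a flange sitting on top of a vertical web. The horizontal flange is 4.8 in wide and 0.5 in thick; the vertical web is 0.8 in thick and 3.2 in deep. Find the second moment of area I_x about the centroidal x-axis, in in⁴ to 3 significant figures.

Treat the section as a set of non-overlapping primitives; coordinates are from the bounding-box lower-left.
Flange: 4.8 × 0.5, A = 2.4 in², y = 3.45 in, Ī = 0.05 in⁴.
Web: 0.8 × 3.2, A = 2.56 in², y = 1.6 in, Ī = 2.1845 in⁴.
Centroid: ȳ = ΣA·y / ΣA = 2.4952 in.
Transfer each piece to the centroidal x-axis using Ī + A·d² with d = y − 2.4952:
  flange: d = 0.95484 in → contributes +2.2381 in⁴
  web: d = -0.89516 in → contributes +4.2359 in⁴
Total I = 6.474 in⁴.

I_x ≈ 6.47 in⁴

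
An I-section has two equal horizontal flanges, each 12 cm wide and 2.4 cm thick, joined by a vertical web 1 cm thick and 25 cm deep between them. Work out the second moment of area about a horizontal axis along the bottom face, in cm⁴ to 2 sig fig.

I_base ≈ 3.0 × 10⁴ cm⁴

Split into non-overlapping primitives; take the origin at the lower-left of the bounding box.
Bottom flange: 12 × 2.4, A = 28.8 cm², y = 1.2 cm, Ī = 13.82 cm⁴.
Web: 1 × 25, A = 25 cm², y = 14.9 cm, Ī = 1 302 cm⁴.
Top flange: 12 × 2.4, A = 28.8 cm², y = 28.6 cm, Ī = 13.82 cm⁴.
Transfer each piece to a horizontal axis along the bottom face using Ī + A·d² with d = y − 0:
  bottom flange: d = 1.2 cm → contributes +55.3 cm⁴
  web: d = 14.9 cm → contributes +6 852 cm⁴
  top flange: d = 28.6 cm → contributes +23 571 cm⁴
Total I = 30 479 cm⁴.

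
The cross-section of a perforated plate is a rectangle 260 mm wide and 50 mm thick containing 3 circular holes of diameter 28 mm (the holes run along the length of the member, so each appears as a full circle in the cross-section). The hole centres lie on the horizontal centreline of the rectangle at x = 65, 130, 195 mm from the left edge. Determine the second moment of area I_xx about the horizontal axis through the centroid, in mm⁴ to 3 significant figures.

I_xx ≈ 2.62 × 10⁶ mm⁴

Decompose the section into non-overlapping parts with the origin at the bottom-left of its bounding rectangle.
Plate: 260 × 50, A = 13 000 mm², y = 25 mm, Ī = 2 708 333 mm⁴.
Hole 1 (subtracted): ⌀28, A = 615.75 mm², y = 25 mm, Ī = 30 172 mm⁴.
Hole 2 (subtracted): ⌀28, A = 615.75 mm², y = 25 mm, Ī = 30 172 mm⁴.
Hole 3 (subtracted): ⌀28, A = 615.75 mm², y = 25 mm, Ī = 30 172 mm⁴.
By symmetry the centroid is at mid-height, ȳ = 25 mm.
All pieces are centred on the horizontal axis through the centroid, so I = ΣĪ (holes subtracted) = 2 617 818 mm⁴.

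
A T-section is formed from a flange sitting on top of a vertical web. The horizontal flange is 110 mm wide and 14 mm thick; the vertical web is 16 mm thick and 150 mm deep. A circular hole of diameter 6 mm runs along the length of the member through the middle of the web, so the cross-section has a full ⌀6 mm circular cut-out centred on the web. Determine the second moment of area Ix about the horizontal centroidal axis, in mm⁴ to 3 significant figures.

Ix ≈ 1.08 × 10⁷ mm⁴

Treat the section as a set of non-overlapping primitives; coordinates are from the bounding-box lower-left.
Flange: 110 × 14, A = 1 540 mm², y = 157 mm, Ī = 25 153 mm⁴.
Web: 16 × 150, A = 2 400 mm², y = 75 mm, Ī = 4 500 000 mm⁴.
Hole (subtracted): ⌀6, A = 28.274 mm², y = 75 mm, Ī = 63.617 mm⁴.
Centroid: ȳ = ΣA·y / ΣA = 107.28 mm.
Transfer each piece to the horizontal centroidal axis using Ī + A·d² with d = y − 107.28:
  flange: d = 49.718 mm → contributes +3 831 782 mm⁴
  web: d = -32.282 mm → contributes +7 001 172 mm⁴
  hole: d = -32.282 mm → contributes −29 530 mm⁴
Total I = 10 803 425 mm⁴.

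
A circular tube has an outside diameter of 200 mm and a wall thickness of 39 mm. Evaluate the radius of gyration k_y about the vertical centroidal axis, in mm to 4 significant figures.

Break the section into simple shapes (no overlaps), measuring from the bottom-left corner of the bounding box.
Outer circle: ⌀200, A = 31415.9 mm², x = 100 mm, Ī = 78 539 816 mm⁴.
Bore (subtracted): ⌀122, A = 11689.9 mm², x = 100 mm, Ī = 10 874 498 mm⁴.
By symmetry the centroid is at mid-width, x̄ = 100 mm.
All pieces are centred on the vertical centroidal axis, so I = ΣĪ (holes subtracted) = 67 665 318 mm⁴.
Radius of gyration: k = √(I/A) = √(67 665 318 / 19726.1) = 58.5683 mm.

k_y ≈ 58.57 mm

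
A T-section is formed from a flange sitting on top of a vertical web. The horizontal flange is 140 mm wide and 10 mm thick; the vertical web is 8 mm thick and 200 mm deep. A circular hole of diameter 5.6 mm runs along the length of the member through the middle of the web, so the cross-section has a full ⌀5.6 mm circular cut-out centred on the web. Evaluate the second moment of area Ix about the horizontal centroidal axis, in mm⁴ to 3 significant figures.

Ix ≈ 1.35 × 10⁷ mm⁴

Break the section into simple shapes (no overlaps), measuring from the bottom-left corner of the bounding box.
Flange: 140 × 10, A = 1 400 mm², y = 205 mm, Ī = 11 667 mm⁴.
Web: 8 × 200, A = 1 600 mm², y = 100 mm, Ī = 5 333 333 mm⁴.
Hole (subtracted): ⌀5.6, A = 24.63 mm², y = 100 mm, Ī = 48.275 mm⁴.
Centroid: ȳ = ΣA·y / ΣA = 149.41 mm.
Transfer each piece to the horizontal centroidal axis using Ī + A·d² with d = y − 149.41:
  flange: d = 55.594 mm → contributes +4 338 696 mm⁴
  web: d = -49.406 mm → contributes +9 238 798 mm⁴
  hole: d = -49.406 mm → contributes −60 168 mm⁴
Total I = 13 517 325 mm⁴.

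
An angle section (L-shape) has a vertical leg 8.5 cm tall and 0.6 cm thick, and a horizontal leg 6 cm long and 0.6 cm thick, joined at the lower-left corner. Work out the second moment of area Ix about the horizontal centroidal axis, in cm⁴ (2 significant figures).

Break the section into simple shapes (no overlaps), measuring from the bottom-left corner of the bounding box.
Vertical leg: 0.6 × 8.5, A = 5.1 cm², y = 4.25 cm, Ī = 30.71 cm⁴.
Horizontal leg (remainder): 5.4 × 0.6, A = 3.24 cm², y = 0.3 cm, Ī = 0.0972 cm⁴.
Centroid: ȳ = ΣA·y / ΣA = 2.715 cm.
Transfer each piece to the horizontal centroidal axis using Ī + A·d² with d = y − 2.715:
  vertical leg: d = 1.535 cm → contributes +42.72 cm⁴
  horizontal leg (remainder): d = -2.415 cm → contributes +19 cm⁴
Total I = 61.72 cm⁴.

Ix ≈ 62 cm⁴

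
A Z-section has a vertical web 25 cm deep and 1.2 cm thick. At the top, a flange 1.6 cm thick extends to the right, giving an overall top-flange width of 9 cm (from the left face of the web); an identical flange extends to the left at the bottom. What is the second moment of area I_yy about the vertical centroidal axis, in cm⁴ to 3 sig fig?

Break the section into simple shapes (no overlaps), measuring from the bottom-left corner of the bounding box.
Web: 1.2 × 25, A = 30 cm², x = 8.4 cm, Ī = 3.6 cm⁴.
Top flange (beyond web): 7.8 × 1.6, A = 12.48 cm², x = 12.9 cm, Ī = 63.274 cm⁴.
Bottom flange (beyond web): 7.8 × 1.6, A = 12.48 cm², x = 3.9 cm, Ī = 63.274 cm⁴.
Centroid: x̄ = ΣA·x / ΣA = 8.4 cm.
Transfer each piece to the vertical centroidal axis using Ī + A·d² with d = x − 8.4:
  web: d = 0 cm → contributes +3.6 cm⁴
  top flange (beyond web): d = 4.5 cm → contributes +315.99 cm⁴
  bottom flange (beyond web): d = -4.5 cm → contributes +315.99 cm⁴
Total I = 635.59 cm⁴.

I_yy ≈ 636 cm⁴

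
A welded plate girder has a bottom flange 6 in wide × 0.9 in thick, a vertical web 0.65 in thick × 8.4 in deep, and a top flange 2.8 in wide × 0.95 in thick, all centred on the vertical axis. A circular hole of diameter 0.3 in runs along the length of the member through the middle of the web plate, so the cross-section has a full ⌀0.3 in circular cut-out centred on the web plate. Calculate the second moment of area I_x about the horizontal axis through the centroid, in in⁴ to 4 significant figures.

I_x ≈ 195.6 in⁴

Split into non-overlapping primitives; take the origin at the lower-left of the bounding box.
Bottom plate: 6 × 0.9, A = 5.4 in², y = 0.45 in, Ī = 0.3645 in⁴.
Web plate: 0.65 × 8.4, A = 5.46 in², y = 5.1 in, Ī = 32.1048 in⁴.
Top plate: 2.8 × 0.95, A = 2.66 in², y = 9.775 in, Ī = 0.200054 in⁴.
Hole (subtracted): ⌀0.3, A = 0.0706858 in², y = 5.1 in, Ī = 0.000397608 in⁴.
Centroid: ȳ = ΣA·y / ΣA = 4.15761 in.
Transfer each piece to the horizontal axis through the centroid using Ī + A·d² with d = y − 4.15761:
  bottom plate: d = -3.70761 in → contributes +74.5949 in⁴
  web plate: d = 0.94239 in → contributes +36.9538 in⁴
  top plate: d = 5.61739 in → contributes +84.1365 in⁴
  hole: d = 0.94239 in → contributes −0.0631736 in⁴
Total I = 195.622 in⁴.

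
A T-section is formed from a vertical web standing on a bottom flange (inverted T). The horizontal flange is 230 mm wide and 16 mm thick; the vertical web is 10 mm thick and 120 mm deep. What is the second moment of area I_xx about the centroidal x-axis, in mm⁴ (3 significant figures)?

Decompose the section into non-overlapping parts with the origin at the bottom-left of its bounding rectangle.
Flange: 230 × 16, A = 3 680 mm², y = 8 mm, Ī = 78 507 mm⁴.
Web: 10 × 120, A = 1 200 mm², y = 76 mm, Ī = 1 440 000 mm⁴.
Centroid: ȳ = ΣA·y / ΣA = 24.721 mm.
Transfer each piece to the centroidal x-axis using Ī + A·d² with d = y − 24.721:
  flange: d = -16.721 mm → contributes +1 107 443 mm⁴
  web: d = 51.279 mm → contributes +4 595 405 mm⁴
Total I = 5 702 848 mm⁴.

I_xx ≈ 5.70 × 10⁶ mm⁴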